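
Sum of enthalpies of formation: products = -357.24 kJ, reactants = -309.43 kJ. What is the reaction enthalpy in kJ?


dH_rxn = sum(dH_f products) - sum(dH_f reactants)
dH_rxn = -357.24 - (-309.43)
dH_rxn = -47.81 kJ:

-47.81 kJ


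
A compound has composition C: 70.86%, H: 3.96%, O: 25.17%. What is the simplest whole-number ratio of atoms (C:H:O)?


Assume 100 g of compound, divide each mass% by atomic mass to get moles, then normalize by the smallest to get a raw atom ratio.
Moles per 100 g: C: 70.86/12.011 = 5.8996, H: 3.96/1.008 = 3.9286, O: 25.17/15.999 = 1.5732
Raw ratio (divide by min = 1.5732): C: 3.75, H: 2.497, O: 1.0
Multiply by 4 to clear fractions: C: 15.0 ~= 15, H: 9.989 ~= 10, O: 4.0 ~= 4
Reduce by GCD to get the simplest whole-number ratio:

15:10:4


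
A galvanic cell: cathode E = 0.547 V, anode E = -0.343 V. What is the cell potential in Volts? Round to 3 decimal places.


Standard cell potential: E_cell = E_cathode - E_anode.
E_cell = 0.547 - (-0.343)
E_cell = 0.89 V, rounded to 3 dp:

0.890 V


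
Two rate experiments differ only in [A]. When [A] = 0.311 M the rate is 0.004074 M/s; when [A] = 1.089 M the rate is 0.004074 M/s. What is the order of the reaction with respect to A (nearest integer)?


Rate is proportional to [A]^n, so rate2/rate1 = ([A]2/[A]1)^n. Take logs to solve for n.
rate2/rate1 = 0.004074 / 0.004074 = 1.0
[A]2/[A]1 = 1.089 / 0.311 = 3.5016
n = ln(1.0) / ln(3.5016) = 0.0
Nearest integer order:

0


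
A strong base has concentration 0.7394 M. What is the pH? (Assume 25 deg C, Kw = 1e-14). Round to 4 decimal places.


A strong base dissociates completely, so [OH-] equals the given concentration.
pOH = -log10([OH-]) = -log10(0.7394) = 0.131121
pH = 14 - pOH = 14 - 0.131121
pH = 13.868879, rounded to 4 dp:

13.8689


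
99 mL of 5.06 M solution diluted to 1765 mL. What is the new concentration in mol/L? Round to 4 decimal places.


Dilution: M1*V1 = M2*V2, solve for M2.
M2 = M1*V1 / V2
M2 = 5.06 * 99 / 1765
M2 = 500.94 / 1765
M2 = 0.2838187 mol/L, rounded to 4 dp:

0.2838 mol/L


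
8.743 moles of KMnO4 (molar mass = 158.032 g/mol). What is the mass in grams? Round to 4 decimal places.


mass = n * M
mass = 8.743 * 158.032
mass = 1381.673776 g, rounded to 4 dp:

1381.6738 g


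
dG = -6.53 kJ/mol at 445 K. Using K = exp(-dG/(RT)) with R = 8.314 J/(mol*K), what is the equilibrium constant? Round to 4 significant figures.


dG is in kJ/mol; multiply by 1000 to match R in J/(mol*K).
RT = 8.314 * 445 = 3699.73 J/mol
exponent = -dG*1000 / (RT) = -(-6.53*1000) / 3699.73 = 1.76499366
K = exp(1.76499366)
K = 5.8415353, rounded to 4 significant figures:

5.842


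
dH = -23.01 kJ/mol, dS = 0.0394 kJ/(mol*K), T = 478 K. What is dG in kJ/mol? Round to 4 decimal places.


Gibbs: dG = dH - T*dS (consistent units, dS already in kJ/(mol*K)).
T*dS = 478 * 0.0394 = 18.8332
dG = -23.01 - (18.8332)
dG = -41.8432 kJ/mol, rounded to 4 dp:

-41.8432 kJ/mol


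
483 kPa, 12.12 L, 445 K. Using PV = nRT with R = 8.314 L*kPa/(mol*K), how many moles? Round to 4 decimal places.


PV = nRT, solve for n = PV / (RT).
PV = 483 * 12.12 = 5853.96
RT = 8.314 * 445 = 3699.73
n = 5853.96 / 3699.73
n = 1.58226681 mol, rounded to 4 dp:

1.5823 mol


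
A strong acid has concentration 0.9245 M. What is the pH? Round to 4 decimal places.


A strong acid dissociates completely, so [H+] equals the given concentration.
pH = -log10([H+]) = -log10(0.9245)
pH = 0.03409308, rounded to 4 dp:

0.0341


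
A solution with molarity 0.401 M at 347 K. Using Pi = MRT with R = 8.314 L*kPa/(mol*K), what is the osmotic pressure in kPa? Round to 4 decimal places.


Osmotic pressure (van't Hoff): Pi = M*R*T.
RT = 8.314 * 347 = 2884.958
Pi = 0.401 * 2884.958
Pi = 1156.868158 kPa, rounded to 4 dp:

1156.8682 kPa


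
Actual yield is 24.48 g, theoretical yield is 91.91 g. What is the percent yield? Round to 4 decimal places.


% yield = 100 * actual / theoretical
% yield = 100 * 24.48 / 91.91
% yield = 26.63475139 %, rounded to 4 dp:

26.6348 %


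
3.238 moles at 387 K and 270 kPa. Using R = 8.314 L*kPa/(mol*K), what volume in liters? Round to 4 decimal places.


PV = nRT, solve for V = nRT / P.
nRT = 3.238 * 8.314 * 387 = 10418.3233
V = 10418.3233 / 270
V = 38.58638259 L, rounded to 4 dp:

38.5864 L


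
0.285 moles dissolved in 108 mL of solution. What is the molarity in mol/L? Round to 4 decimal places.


Convert volume to liters: V_L = V_mL / 1000.
V_L = 108 / 1000 = 0.108 L
M = n / V_L = 0.285 / 0.108
M = 2.63888889 mol/L, rounded to 4 dp:

2.6389 mol/L


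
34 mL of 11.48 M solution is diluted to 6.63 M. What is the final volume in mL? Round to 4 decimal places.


Dilution: M1*V1 = M2*V2, solve for V2.
V2 = M1*V1 / M2
V2 = 11.48 * 34 / 6.63
V2 = 390.32 / 6.63
V2 = 58.87179487 mL, rounded to 4 dp:

58.8718 mL


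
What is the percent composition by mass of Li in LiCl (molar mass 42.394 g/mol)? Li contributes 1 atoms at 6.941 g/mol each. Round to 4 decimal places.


pct = 100 * (n_elem * M_elem) / M_total
mass_contribution = 1 * 6.941 = 6.941 g/mol
pct = 100 * 6.941 / 42.394
pct = 16.3725999 %, rounded to 4 dp:

16.3726 %


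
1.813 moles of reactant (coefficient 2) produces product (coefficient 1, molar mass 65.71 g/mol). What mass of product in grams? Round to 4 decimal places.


Use the coefficient ratio to convert reactant moles to product moles, then multiply by the product's molar mass.
moles_P = moles_R * (coeff_P / coeff_R) = 1.813 * (1/2) = 0.9065
mass_P = moles_P * M_P = 0.9065 * 65.71
mass_P = 59.566115 g, rounded to 4 dp:

59.5661 g


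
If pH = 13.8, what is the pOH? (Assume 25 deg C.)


At 25 deg C, pH + pOH = 14.
pOH = 14 - pH = 14 - 13.8
pOH = 0.2:

0.20


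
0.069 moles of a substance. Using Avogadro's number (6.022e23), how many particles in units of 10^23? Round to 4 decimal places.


N = n * NA, then divide by 1e23 for the requested units.
N / 1e23 = n * 6.022
N / 1e23 = 0.069 * 6.022
N / 1e23 = 0.415518, rounded to 4 dp:

0.4155


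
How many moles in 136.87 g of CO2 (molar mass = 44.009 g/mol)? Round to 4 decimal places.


n = mass / M
n = 136.87 / 44.009
n = 3.11004567 mol, rounded to 4 dp:

3.1100 mol


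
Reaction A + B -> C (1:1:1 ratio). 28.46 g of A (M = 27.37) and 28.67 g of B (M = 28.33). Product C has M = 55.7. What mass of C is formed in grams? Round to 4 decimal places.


Find moles of each reactant; the smaller value is the limiting reagent in a 1:1:1 reaction, so moles_C equals moles of the limiter.
n_A = mass_A / M_A = 28.46 / 27.37 = 1.039825 mol
n_B = mass_B / M_B = 28.67 / 28.33 = 1.012001 mol
Limiting reagent: B (smaller), n_limiting = 1.012001 mol
mass_C = n_limiting * M_C = 1.012001 * 55.7
mass_C = 56.3684557 g, rounded to 4 dp:

56.3685 g


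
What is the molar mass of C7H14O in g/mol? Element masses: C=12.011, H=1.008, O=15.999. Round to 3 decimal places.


M = sum(count * atomic_mass) over atoms.
M = 7*12.011 + 14*1.008 + 1*15.999
M = 84.077 + 14.112 + 15.999
M = 114.188 g/mol, rounded to 3 dp:

114.188 g/mol


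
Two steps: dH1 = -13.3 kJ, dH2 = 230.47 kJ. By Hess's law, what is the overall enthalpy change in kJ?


Hess's law: enthalpy is a state function, so add the step enthalpies.
dH_total = dH1 + dH2 = -13.3 + (230.47)
dH_total = 217.17 kJ:

217.17 kJ


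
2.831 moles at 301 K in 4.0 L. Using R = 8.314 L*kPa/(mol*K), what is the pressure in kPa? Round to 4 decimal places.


PV = nRT, solve for P = nRT / V.
nRT = 2.831 * 8.314 * 301 = 7084.6171
P = 7084.6171 / 4.0
P = 1771.154275 kPa, rounded to 4 dp:

1771.1543 kPa


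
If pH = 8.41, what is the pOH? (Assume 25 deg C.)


At 25 deg C, pH + pOH = 14.
pOH = 14 - pH = 14 - 8.41
pOH = 5.59:

5.59


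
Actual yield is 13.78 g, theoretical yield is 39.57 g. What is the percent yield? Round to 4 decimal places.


% yield = 100 * actual / theoretical
% yield = 100 * 13.78 / 39.57
% yield = 34.82436189 %, rounded to 4 dp:

34.8244 %


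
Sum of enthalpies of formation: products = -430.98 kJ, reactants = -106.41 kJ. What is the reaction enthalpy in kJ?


dH_rxn = sum(dH_f products) - sum(dH_f reactants)
dH_rxn = -430.98 - (-106.41)
dH_rxn = -324.57 kJ:

-324.57 kJ


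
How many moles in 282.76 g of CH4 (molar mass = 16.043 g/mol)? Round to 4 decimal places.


n = mass / M
n = 282.76 / 16.043
n = 17.62513246 mol, rounded to 4 dp:

17.6251 mol


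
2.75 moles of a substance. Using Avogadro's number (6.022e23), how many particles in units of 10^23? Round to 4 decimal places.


N = n * NA, then divide by 1e23 for the requested units.
N / 1e23 = n * 6.022
N / 1e23 = 2.75 * 6.022
N / 1e23 = 16.5605, rounded to 4 dp:

16.5605


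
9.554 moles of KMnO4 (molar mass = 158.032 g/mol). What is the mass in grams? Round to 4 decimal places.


mass = n * M
mass = 9.554 * 158.032
mass = 1509.837728 g, rounded to 4 dp:

1509.8377 g


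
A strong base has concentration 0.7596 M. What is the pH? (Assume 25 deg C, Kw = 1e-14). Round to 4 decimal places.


A strong base dissociates completely, so [OH-] equals the given concentration.
pOH = -log10([OH-]) = -log10(0.7596) = 0.119415
pH = 14 - pOH = 14 - 0.119415
pH = 13.880585, rounded to 4 dp:

13.8806


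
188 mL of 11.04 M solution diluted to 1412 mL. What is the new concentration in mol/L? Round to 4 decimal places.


Dilution: M1*V1 = M2*V2, solve for M2.
M2 = M1*V1 / V2
M2 = 11.04 * 188 / 1412
M2 = 2075.52 / 1412
M2 = 1.46991501 mol/L, rounded to 4 dp:

1.4699 mol/L


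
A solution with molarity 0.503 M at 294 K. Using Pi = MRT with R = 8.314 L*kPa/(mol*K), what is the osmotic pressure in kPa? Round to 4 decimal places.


Osmotic pressure (van't Hoff): Pi = M*R*T.
RT = 8.314 * 294 = 2444.316
Pi = 0.503 * 2444.316
Pi = 1229.490948 kPa, rounded to 4 dp:

1229.4909 kPa


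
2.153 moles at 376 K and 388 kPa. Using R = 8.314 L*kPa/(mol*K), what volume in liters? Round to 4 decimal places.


PV = nRT, solve for V = nRT / P.
nRT = 2.153 * 8.314 * 376 = 6730.4158
V = 6730.4158 / 388
V = 17.34643247 L, rounded to 4 dp:

17.3464 L


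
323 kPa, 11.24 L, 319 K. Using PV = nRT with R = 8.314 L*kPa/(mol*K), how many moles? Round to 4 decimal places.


PV = nRT, solve for n = PV / (RT).
PV = 323 * 11.24 = 3630.52
RT = 8.314 * 319 = 2652.166
n = 3630.52 / 2652.166
n = 1.36888867 mol, rounded to 4 dp:

1.3689 mol


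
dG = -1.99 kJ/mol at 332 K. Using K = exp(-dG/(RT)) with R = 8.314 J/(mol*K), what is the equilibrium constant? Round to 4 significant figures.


dG is in kJ/mol; multiply by 1000 to match R in J/(mol*K).
RT = 8.314 * 332 = 2760.248 J/mol
exponent = -dG*1000 / (RT) = -(-1.99*1000) / 2760.248 = 0.72094971
K = exp(0.72094971)
K = 2.0563853, rounded to 4 significant figures:

2.056


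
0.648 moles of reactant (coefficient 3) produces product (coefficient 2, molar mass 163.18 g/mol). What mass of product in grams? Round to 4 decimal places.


Use the coefficient ratio to convert reactant moles to product moles, then multiply by the product's molar mass.
moles_P = moles_R * (coeff_P / coeff_R) = 0.648 * (2/3) = 0.432
mass_P = moles_P * M_P = 0.432 * 163.18
mass_P = 70.49376 g, rounded to 4 dp:

70.4938 g


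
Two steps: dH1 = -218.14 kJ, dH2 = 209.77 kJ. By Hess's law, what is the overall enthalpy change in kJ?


Hess's law: enthalpy is a state function, so add the step enthalpies.
dH_total = dH1 + dH2 = -218.14 + (209.77)
dH_total = -8.37 kJ:

-8.37 kJ


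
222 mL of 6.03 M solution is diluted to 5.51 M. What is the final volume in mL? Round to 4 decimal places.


Dilution: M1*V1 = M2*V2, solve for V2.
V2 = M1*V1 / M2
V2 = 6.03 * 222 / 5.51
V2 = 1338.66 / 5.51
V2 = 242.95099819 mL, rounded to 4 dp:

242.9510 mL


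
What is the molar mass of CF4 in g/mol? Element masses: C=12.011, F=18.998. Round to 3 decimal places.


M = sum(count * atomic_mass) over atoms.
M = 1*12.011 + 4*18.998
M = 12.011 + 75.992
M = 88.003 g/mol, rounded to 3 dp:

88.003 g/mol


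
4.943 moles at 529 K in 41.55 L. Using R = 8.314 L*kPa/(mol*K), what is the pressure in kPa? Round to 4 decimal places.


PV = nRT, solve for P = nRT / V.
nRT = 4.943 * 8.314 * 529 = 21739.838
P = 21739.838 / 41.55
P = 523.22113117 kPa, rounded to 4 dp:

523.2211 kPa


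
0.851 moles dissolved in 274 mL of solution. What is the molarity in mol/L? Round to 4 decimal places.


Convert volume to liters: V_L = V_mL / 1000.
V_L = 274 / 1000 = 0.274 L
M = n / V_L = 0.851 / 0.274
M = 3.10583942 mol/L, rounded to 4 dp:

3.1058 mol/L


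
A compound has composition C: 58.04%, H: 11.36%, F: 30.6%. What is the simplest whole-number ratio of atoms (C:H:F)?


Assume 100 g of compound, divide each mass% by atomic mass to get moles, then normalize by the smallest to get a raw atom ratio.
Moles per 100 g: C: 58.04/12.011 = 4.8322, H: 11.36/1.008 = 11.2698, F: 30.6/18.998 = 1.6107
Raw ratio (divide by min = 1.6107): C: 3.0, H: 6.997, F: 1.0
Multiply by 1 to clear fractions: C: 3.0 ~= 3, H: 6.997 ~= 7, F: 1.0 ~= 1
Reduce by GCD to get the simplest whole-number ratio:

3:7:1


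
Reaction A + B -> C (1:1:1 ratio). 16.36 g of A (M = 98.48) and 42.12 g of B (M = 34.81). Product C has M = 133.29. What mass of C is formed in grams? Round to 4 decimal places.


Find moles of each reactant; the smaller value is the limiting reagent in a 1:1:1 reaction, so moles_C equals moles of the limiter.
n_A = mass_A / M_A = 16.36 / 98.48 = 0.166125 mol
n_B = mass_B / M_B = 42.12 / 34.81 = 1.209997 mol
Limiting reagent: A (smaller), n_limiting = 0.166125 mol
mass_C = n_limiting * M_C = 0.166125 * 133.29
mass_C = 22.14280125 g, rounded to 4 dp:

22.1428 g


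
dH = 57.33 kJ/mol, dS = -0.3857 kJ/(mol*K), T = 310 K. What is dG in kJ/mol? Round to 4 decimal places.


Gibbs: dG = dH - T*dS (consistent units, dS already in kJ/(mol*K)).
T*dS = 310 * -0.3857 = -119.567
dG = 57.33 - (-119.567)
dG = 176.897 kJ/mol, rounded to 4 dp:

176.8970 kJ/mol


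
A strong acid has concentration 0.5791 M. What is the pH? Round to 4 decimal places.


A strong acid dissociates completely, so [H+] equals the given concentration.
pH = -log10([H+]) = -log10(0.5791)
pH = 0.23724644, rounded to 4 dp:

0.2372


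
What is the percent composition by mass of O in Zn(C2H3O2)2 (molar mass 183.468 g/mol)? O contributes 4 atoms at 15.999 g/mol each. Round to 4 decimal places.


pct = 100 * (n_elem * M_elem) / M_total
mass_contribution = 4 * 15.999 = 63.996 g/mol
pct = 100 * 63.996 / 183.468
pct = 34.8812872 %, rounded to 4 dp:

34.8813 %


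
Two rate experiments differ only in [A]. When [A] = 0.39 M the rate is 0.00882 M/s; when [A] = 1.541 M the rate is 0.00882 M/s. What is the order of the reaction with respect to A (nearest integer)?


Rate is proportional to [A]^n, so rate2/rate1 = ([A]2/[A]1)^n. Take logs to solve for n.
rate2/rate1 = 0.00882 / 0.00882 = 1.0
[A]2/[A]1 = 1.541 / 0.39 = 3.9513
n = ln(1.0) / ln(3.9513) = 0.0
Nearest integer order:

0


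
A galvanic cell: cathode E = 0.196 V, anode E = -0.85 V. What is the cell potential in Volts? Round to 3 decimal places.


Standard cell potential: E_cell = E_cathode - E_anode.
E_cell = 0.196 - (-0.85)
E_cell = 1.046 V, rounded to 3 dp:

1.046 V


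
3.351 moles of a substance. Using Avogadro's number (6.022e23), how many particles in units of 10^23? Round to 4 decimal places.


N = n * NA, then divide by 1e23 for the requested units.
N / 1e23 = n * 6.022
N / 1e23 = 3.351 * 6.022
N / 1e23 = 20.179722, rounded to 4 dp:

20.1797


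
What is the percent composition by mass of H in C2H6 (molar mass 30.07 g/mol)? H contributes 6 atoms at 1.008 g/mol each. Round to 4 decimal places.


pct = 100 * (n_elem * M_elem) / M_total
mass_contribution = 6 * 1.008 = 6.048 g/mol
pct = 100 * 6.048 / 30.07
pct = 20.1130695 %, rounded to 4 dp:

20.1131 %


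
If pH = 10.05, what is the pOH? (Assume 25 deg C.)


At 25 deg C, pH + pOH = 14.
pOH = 14 - pH = 14 - 10.05
pOH = 3.95:

3.95


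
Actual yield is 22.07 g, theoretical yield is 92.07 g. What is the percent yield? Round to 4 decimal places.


% yield = 100 * actual / theoretical
% yield = 100 * 22.07 / 92.07
% yield = 23.97089171 %, rounded to 4 dp:

23.9709 %


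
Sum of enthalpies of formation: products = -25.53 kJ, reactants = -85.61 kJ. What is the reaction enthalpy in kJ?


dH_rxn = sum(dH_f products) - sum(dH_f reactants)
dH_rxn = -25.53 - (-85.61)
dH_rxn = 60.08 kJ:

60.08 kJ


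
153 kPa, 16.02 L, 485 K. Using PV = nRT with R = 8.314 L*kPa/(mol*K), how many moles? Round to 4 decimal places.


PV = nRT, solve for n = PV / (RT).
PV = 153 * 16.02 = 2451.06
RT = 8.314 * 485 = 4032.29
n = 2451.06 / 4032.29
n = 0.60785807 mol, rounded to 4 dp:

0.6079 mol


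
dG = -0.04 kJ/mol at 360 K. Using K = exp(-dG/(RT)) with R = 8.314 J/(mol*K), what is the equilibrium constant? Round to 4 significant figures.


dG is in kJ/mol; multiply by 1000 to match R in J/(mol*K).
RT = 8.314 * 360 = 2993.04 J/mol
exponent = -dG*1000 / (RT) = -(-0.04*1000) / 2993.04 = 0.01336434
K = exp(0.01336434)
K = 1.013454, rounded to 4 significant figures:

1.013


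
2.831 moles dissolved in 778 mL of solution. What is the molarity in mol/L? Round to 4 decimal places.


Convert volume to liters: V_L = V_mL / 1000.
V_L = 778 / 1000 = 0.778 L
M = n / V_L = 2.831 / 0.778
M = 3.63881748 mol/L, rounded to 4 dp:

3.6388 mol/L


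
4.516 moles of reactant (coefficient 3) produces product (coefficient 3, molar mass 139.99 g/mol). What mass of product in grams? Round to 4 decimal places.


Use the coefficient ratio to convert reactant moles to product moles, then multiply by the product's molar mass.
moles_P = moles_R * (coeff_P / coeff_R) = 4.516 * (3/3) = 4.516
mass_P = moles_P * M_P = 4.516 * 139.99
mass_P = 632.19484 g, rounded to 4 dp:

632.1948 g


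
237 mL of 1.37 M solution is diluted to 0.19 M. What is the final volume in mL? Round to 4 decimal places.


Dilution: M1*V1 = M2*V2, solve for V2.
V2 = M1*V1 / M2
V2 = 1.37 * 237 / 0.19
V2 = 324.69 / 0.19
V2 = 1708.89473684 mL, rounded to 4 dp:

1708.8947 mL


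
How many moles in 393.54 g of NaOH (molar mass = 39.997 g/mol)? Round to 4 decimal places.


n = mass / M
n = 393.54 / 39.997
n = 9.83923794 mol, rounded to 4 dp:

9.8392 mol


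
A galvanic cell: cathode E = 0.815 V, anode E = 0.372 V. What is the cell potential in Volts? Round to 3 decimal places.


Standard cell potential: E_cell = E_cathode - E_anode.
E_cell = 0.815 - (0.372)
E_cell = 0.443 V, rounded to 3 dp:

0.443 V


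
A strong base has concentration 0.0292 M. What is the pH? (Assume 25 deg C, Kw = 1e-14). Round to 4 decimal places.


A strong base dissociates completely, so [OH-] equals the given concentration.
pOH = -log10([OH-]) = -log10(0.0292) = 1.534617
pH = 14 - pOH = 14 - 1.534617
pH = 12.465383, rounded to 4 dp:

12.4654


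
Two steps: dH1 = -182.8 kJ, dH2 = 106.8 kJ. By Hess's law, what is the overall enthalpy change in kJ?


Hess's law: enthalpy is a state function, so add the step enthalpies.
dH_total = dH1 + dH2 = -182.8 + (106.8)
dH_total = -76.0 kJ:

-76.00 kJ


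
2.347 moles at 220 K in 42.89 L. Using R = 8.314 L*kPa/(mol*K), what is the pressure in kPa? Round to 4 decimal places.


PV = nRT, solve for P = nRT / V.
nRT = 2.347 * 8.314 * 220 = 4292.8508
P = 4292.8508 / 42.89
P = 100.08978317 kPa, rounded to 4 dp:

100.0898 kPa


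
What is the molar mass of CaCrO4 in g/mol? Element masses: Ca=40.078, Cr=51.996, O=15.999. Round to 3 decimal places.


M = sum(count * atomic_mass) over atoms.
M = 1*40.078 + 1*51.996 + 4*15.999
M = 40.078 + 51.996 + 63.996
M = 156.07 g/mol, rounded to 3 dp:

156.070 g/mol


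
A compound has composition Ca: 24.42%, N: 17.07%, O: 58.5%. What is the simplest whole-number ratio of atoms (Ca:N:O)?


Assume 100 g of compound, divide each mass% by atomic mass to get moles, then normalize by the smallest to get a raw atom ratio.
Moles per 100 g: Ca: 24.42/40.078 = 0.6093, N: 17.07/14.007 = 1.2187, O: 58.5/15.999 = 3.6565
Raw ratio (divide by min = 0.6093): Ca: 1.0, N: 2.0, O: 6.001
Multiply by 1 to clear fractions: Ca: 1.0 ~= 1, N: 2.0 ~= 2, O: 6.001 ~= 6
Reduce by GCD to get the simplest whole-number ratio:

1:2:6


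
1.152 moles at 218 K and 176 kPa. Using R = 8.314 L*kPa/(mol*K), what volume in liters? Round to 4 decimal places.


PV = nRT, solve for V = nRT / P.
nRT = 1.152 * 8.314 * 218 = 2087.9447
V = 2087.9447 / 176
V = 11.86332216 L, rounded to 4 dp:

11.8633 L


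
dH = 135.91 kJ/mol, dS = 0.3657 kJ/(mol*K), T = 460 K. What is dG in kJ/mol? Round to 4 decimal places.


Gibbs: dG = dH - T*dS (consistent units, dS already in kJ/(mol*K)).
T*dS = 460 * 0.3657 = 168.222
dG = 135.91 - (168.222)
dG = -32.312 kJ/mol, rounded to 4 dp:

-32.3120 kJ/mol


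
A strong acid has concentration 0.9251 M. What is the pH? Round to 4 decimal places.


A strong acid dissociates completely, so [H+] equals the given concentration.
pH = -log10([H+]) = -log10(0.9251)
pH = 0.03381132, rounded to 4 dp:

0.0338


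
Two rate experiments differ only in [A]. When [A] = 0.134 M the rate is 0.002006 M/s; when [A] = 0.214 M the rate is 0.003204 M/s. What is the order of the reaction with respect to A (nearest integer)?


Rate is proportional to [A]^n, so rate2/rate1 = ([A]2/[A]1)^n. Take logs to solve for n.
rate2/rate1 = 0.003204 / 0.002006 = 1.5972
[A]2/[A]1 = 0.214 / 0.134 = 1.597
n = ln(1.5972) / ln(1.597) = 1.0
Nearest integer order:

1


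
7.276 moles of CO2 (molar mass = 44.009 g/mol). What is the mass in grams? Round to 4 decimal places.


mass = n * M
mass = 7.276 * 44.009
mass = 320.209484 g, rounded to 4 dp:

320.2095 g


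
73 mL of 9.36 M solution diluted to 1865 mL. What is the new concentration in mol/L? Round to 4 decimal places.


Dilution: M1*V1 = M2*V2, solve for M2.
M2 = M1*V1 / V2
M2 = 9.36 * 73 / 1865
M2 = 683.28 / 1865
M2 = 0.36636997 mol/L, rounded to 4 dp:

0.3664 mol/L


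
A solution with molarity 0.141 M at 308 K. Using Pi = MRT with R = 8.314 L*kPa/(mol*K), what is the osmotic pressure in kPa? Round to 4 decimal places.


Osmotic pressure (van't Hoff): Pi = M*R*T.
RT = 8.314 * 308 = 2560.712
Pi = 0.141 * 2560.712
Pi = 361.060392 kPa, rounded to 4 dp:

361.0604 kPa


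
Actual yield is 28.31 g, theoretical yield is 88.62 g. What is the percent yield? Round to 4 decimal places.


% yield = 100 * actual / theoretical
% yield = 100 * 28.31 / 88.62
% yield = 31.94538479 %, rounded to 4 dp:

31.9454 %


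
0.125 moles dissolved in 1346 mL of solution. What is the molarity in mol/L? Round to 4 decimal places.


Convert volume to liters: V_L = V_mL / 1000.
V_L = 1346 / 1000 = 1.346 L
M = n / V_L = 0.125 / 1.346
M = 0.09286776 mol/L, rounded to 4 dp:

0.0929 mol/L


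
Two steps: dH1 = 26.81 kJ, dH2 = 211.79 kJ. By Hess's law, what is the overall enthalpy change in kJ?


Hess's law: enthalpy is a state function, so add the step enthalpies.
dH_total = dH1 + dH2 = 26.81 + (211.79)
dH_total = 238.6 kJ:

238.60 kJ


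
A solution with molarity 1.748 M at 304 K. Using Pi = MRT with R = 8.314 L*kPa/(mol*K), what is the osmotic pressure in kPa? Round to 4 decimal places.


Osmotic pressure (van't Hoff): Pi = M*R*T.
RT = 8.314 * 304 = 2527.456
Pi = 1.748 * 2527.456
Pi = 4417.993088 kPa, rounded to 4 dp:

4417.9931 kPa


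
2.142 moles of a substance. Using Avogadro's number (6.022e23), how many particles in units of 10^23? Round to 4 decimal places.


N = n * NA, then divide by 1e23 for the requested units.
N / 1e23 = n * 6.022
N / 1e23 = 2.142 * 6.022
N / 1e23 = 12.899124, rounded to 4 dp:

12.8991


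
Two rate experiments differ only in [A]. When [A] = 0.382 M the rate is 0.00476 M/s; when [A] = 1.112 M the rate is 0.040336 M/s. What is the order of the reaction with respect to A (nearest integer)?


Rate is proportional to [A]^n, so rate2/rate1 = ([A]2/[A]1)^n. Take logs to solve for n.
rate2/rate1 = 0.040336 / 0.00476 = 8.4739
[A]2/[A]1 = 1.112 / 0.382 = 2.911
n = ln(8.4739) / ln(2.911) = 2.0
Nearest integer order:

2


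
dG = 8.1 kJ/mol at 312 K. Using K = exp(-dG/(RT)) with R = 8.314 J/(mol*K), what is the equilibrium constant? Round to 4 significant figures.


dG is in kJ/mol; multiply by 1000 to match R in J/(mol*K).
RT = 8.314 * 312 = 2593.968 J/mol
exponent = -dG*1000 / (RT) = -(8.1*1000) / 2593.968 = -3.12262911
K = exp(-3.12262911)
K = 0.044041227, rounded to 4 significant figures:

0.04404


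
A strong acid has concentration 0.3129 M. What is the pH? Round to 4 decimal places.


A strong acid dissociates completely, so [H+] equals the given concentration.
pH = -log10([H+]) = -log10(0.3129)
pH = 0.50459444, rounded to 4 dp:

0.5046


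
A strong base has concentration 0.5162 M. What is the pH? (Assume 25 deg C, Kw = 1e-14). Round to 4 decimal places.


A strong base dissociates completely, so [OH-] equals the given concentration.
pOH = -log10([OH-]) = -log10(0.5162) = 0.287182
pH = 14 - pOH = 14 - 0.287182
pH = 13.712818, rounded to 4 dp:

13.7128


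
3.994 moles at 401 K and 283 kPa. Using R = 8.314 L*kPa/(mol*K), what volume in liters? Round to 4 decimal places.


PV = nRT, solve for V = nRT / P.
nRT = 3.994 * 8.314 * 401 = 13315.6525
V = 13315.6525 / 283
V = 47.05177562 L, rounded to 4 dp:

47.0518 L


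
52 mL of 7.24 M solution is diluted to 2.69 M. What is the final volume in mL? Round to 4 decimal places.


Dilution: M1*V1 = M2*V2, solve for V2.
V2 = M1*V1 / M2
V2 = 7.24 * 52 / 2.69
V2 = 376.48 / 2.69
V2 = 139.95539033 mL, rounded to 4 dp:

139.9554 mL


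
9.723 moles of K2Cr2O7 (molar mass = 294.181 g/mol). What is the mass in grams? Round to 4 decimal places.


mass = n * M
mass = 9.723 * 294.181
mass = 2860.321863 g, rounded to 4 dp:

2860.3219 g


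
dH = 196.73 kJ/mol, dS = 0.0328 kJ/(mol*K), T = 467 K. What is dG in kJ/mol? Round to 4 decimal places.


Gibbs: dG = dH - T*dS (consistent units, dS already in kJ/(mol*K)).
T*dS = 467 * 0.0328 = 15.3176
dG = 196.73 - (15.3176)
dG = 181.4124 kJ/mol, rounded to 4 dp:

181.4124 kJ/mol


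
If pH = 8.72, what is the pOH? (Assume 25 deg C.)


At 25 deg C, pH + pOH = 14.
pOH = 14 - pH = 14 - 8.72
pOH = 5.28:

5.28


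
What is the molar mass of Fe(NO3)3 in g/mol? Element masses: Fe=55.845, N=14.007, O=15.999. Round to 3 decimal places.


M = sum(count * atomic_mass) over atoms.
M = 1*55.845 + 3*14.007 + 9*15.999
M = 55.845 + 42.021 + 143.991
M = 241.857 g/mol, rounded to 3 dp:

241.857 g/mol


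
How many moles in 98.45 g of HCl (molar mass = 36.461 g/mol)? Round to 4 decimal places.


n = mass / M
n = 98.45 / 36.461
n = 2.70014536 mol, rounded to 4 dp:

2.7001 mol


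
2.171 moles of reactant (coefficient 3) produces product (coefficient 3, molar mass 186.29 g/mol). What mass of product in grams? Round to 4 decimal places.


Use the coefficient ratio to convert reactant moles to product moles, then multiply by the product's molar mass.
moles_P = moles_R * (coeff_P / coeff_R) = 2.171 * (3/3) = 2.171
mass_P = moles_P * M_P = 2.171 * 186.29
mass_P = 404.43559 g, rounded to 4 dp:

404.4356 g


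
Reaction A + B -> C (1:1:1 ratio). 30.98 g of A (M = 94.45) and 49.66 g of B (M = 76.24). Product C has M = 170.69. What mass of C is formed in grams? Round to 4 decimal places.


Find moles of each reactant; the smaller value is the limiting reagent in a 1:1:1 reaction, so moles_C equals moles of the limiter.
n_A = mass_A / M_A = 30.98 / 94.45 = 0.328004 mol
n_B = mass_B / M_B = 49.66 / 76.24 = 0.651364 mol
Limiting reagent: A (smaller), n_limiting = 0.328004 mol
mass_C = n_limiting * M_C = 0.328004 * 170.69
mass_C = 55.98700276 g, rounded to 4 dp:

55.9870 g


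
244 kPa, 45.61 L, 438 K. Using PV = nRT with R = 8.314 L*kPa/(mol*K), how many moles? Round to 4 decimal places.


PV = nRT, solve for n = PV / (RT).
PV = 244 * 45.61 = 11128.84
RT = 8.314 * 438 = 3641.532
n = 11128.84 / 3641.532
n = 3.05608738 mol, rounded to 4 dp:

3.0561 mol


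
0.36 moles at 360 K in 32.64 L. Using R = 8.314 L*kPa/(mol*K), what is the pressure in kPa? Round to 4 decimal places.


PV = nRT, solve for P = nRT / V.
nRT = 0.36 * 8.314 * 360 = 1077.4944
P = 1077.4944 / 32.64
P = 33.01147059 kPa, rounded to 4 dp:

33.0115 kPa


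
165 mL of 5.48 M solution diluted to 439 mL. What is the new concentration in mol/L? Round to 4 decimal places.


Dilution: M1*V1 = M2*V2, solve for M2.
M2 = M1*V1 / V2
M2 = 5.48 * 165 / 439
M2 = 904.2 / 439
M2 = 2.05968109 mol/L, rounded to 4 dp:

2.0597 mol/L


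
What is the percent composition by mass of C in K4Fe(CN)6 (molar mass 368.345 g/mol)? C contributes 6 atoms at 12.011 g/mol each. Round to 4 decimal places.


pct = 100 * (n_elem * M_elem) / M_total
mass_contribution = 6 * 12.011 = 72.066 g/mol
pct = 100 * 72.066 / 368.345
pct = 19.56481016 %, rounded to 4 dp:

19.5648 %


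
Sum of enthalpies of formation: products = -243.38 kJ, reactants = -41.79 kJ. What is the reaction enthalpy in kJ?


dH_rxn = sum(dH_f products) - sum(dH_f reactants)
dH_rxn = -243.38 - (-41.79)
dH_rxn = -201.59 kJ:

-201.59 kJ


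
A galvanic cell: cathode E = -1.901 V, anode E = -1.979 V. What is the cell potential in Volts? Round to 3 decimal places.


Standard cell potential: E_cell = E_cathode - E_anode.
E_cell = -1.901 - (-1.979)
E_cell = 0.078 V, rounded to 3 dp:

0.078 V


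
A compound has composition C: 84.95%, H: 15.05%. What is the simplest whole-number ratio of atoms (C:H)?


Assume 100 g of compound, divide each mass% by atomic mass to get moles, then normalize by the smallest to get a raw atom ratio.
Moles per 100 g: C: 84.95/12.011 = 7.0727, H: 15.05/1.008 = 14.9306
Raw ratio (divide by min = 7.0727): C: 1.0, H: 2.111
Multiply by 9 to clear fractions: C: 9.0 ~= 9, H: 18.999 ~= 19
Reduce by GCD to get the simplest whole-number ratio:

9:19


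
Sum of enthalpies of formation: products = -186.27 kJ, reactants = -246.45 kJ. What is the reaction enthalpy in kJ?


dH_rxn = sum(dH_f products) - sum(dH_f reactants)
dH_rxn = -186.27 - (-246.45)
dH_rxn = 60.18 kJ:

60.18 kJ


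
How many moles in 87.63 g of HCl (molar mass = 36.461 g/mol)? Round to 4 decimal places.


n = mass / M
n = 87.63 / 36.461
n = 2.40338992 mol, rounded to 4 dp:

2.4034 mol


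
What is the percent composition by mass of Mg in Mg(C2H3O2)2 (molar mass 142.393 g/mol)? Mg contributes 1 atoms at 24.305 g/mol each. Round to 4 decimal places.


pct = 100 * (n_elem * M_elem) / M_total
mass_contribution = 1 * 24.305 = 24.305 g/mol
pct = 100 * 24.305 / 142.393
pct = 17.06895704 %, rounded to 4 dp:

17.0690 %


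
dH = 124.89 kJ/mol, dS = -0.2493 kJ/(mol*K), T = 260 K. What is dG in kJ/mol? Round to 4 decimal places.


Gibbs: dG = dH - T*dS (consistent units, dS already in kJ/(mol*K)).
T*dS = 260 * -0.2493 = -64.818
dG = 124.89 - (-64.818)
dG = 189.708 kJ/mol, rounded to 4 dp:

189.7080 kJ/mol


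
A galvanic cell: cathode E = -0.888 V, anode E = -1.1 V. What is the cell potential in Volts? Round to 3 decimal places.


Standard cell potential: E_cell = E_cathode - E_anode.
E_cell = -0.888 - (-1.1)
E_cell = 0.212 V, rounded to 3 dp:

0.212 V


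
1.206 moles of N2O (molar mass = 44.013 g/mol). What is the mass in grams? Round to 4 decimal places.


mass = n * M
mass = 1.206 * 44.013
mass = 53.079678 g, rounded to 4 dp:

53.0797 g


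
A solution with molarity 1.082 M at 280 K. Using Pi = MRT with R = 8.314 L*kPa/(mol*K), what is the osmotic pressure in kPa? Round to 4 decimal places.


Osmotic pressure (van't Hoff): Pi = M*R*T.
RT = 8.314 * 280 = 2327.92
Pi = 1.082 * 2327.92
Pi = 2518.80944 kPa, rounded to 4 dp:

2518.8094 kPa


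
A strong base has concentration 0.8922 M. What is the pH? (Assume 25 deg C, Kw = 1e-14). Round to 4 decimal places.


A strong base dissociates completely, so [OH-] equals the given concentration.
pOH = -log10([OH-]) = -log10(0.8922) = 0.049538
pH = 14 - pOH = 14 - 0.049538
pH = 13.950462, rounded to 4 dp:

13.9505


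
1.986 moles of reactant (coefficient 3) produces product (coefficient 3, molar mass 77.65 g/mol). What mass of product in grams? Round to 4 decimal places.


Use the coefficient ratio to convert reactant moles to product moles, then multiply by the product's molar mass.
moles_P = moles_R * (coeff_P / coeff_R) = 1.986 * (3/3) = 1.986
mass_P = moles_P * M_P = 1.986 * 77.65
mass_P = 154.2129 g, rounded to 4 dp:

154.2129 g


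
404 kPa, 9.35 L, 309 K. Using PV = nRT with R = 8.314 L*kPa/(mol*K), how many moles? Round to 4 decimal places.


PV = nRT, solve for n = PV / (RT).
PV = 404 * 9.35 = 3777.4
RT = 8.314 * 309 = 2569.026
n = 3777.4 / 2569.026
n = 1.4703627 mol, rounded to 4 dp:

1.4704 mol


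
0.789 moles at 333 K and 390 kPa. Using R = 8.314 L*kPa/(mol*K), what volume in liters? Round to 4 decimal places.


PV = nRT, solve for V = nRT / P.
nRT = 0.789 * 8.314 * 333 = 2184.3954
V = 2184.3954 / 390
V = 5.60101385 L, rounded to 4 dp:

5.6010 L


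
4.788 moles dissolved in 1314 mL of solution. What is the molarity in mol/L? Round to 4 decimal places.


Convert volume to liters: V_L = V_mL / 1000.
V_L = 1314 / 1000 = 1.314 L
M = n / V_L = 4.788 / 1.314
M = 3.64383562 mol/L, rounded to 4 dp:

3.6438 mol/L


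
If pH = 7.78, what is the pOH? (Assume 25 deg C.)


At 25 deg C, pH + pOH = 14.
pOH = 14 - pH = 14 - 7.78
pOH = 6.22:

6.22


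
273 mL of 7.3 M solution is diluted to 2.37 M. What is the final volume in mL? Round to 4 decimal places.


Dilution: M1*V1 = M2*V2, solve for V2.
V2 = M1*V1 / M2
V2 = 7.3 * 273 / 2.37
V2 = 1992.9 / 2.37
V2 = 840.88607595 mL, rounded to 4 dp:

840.8861 mL


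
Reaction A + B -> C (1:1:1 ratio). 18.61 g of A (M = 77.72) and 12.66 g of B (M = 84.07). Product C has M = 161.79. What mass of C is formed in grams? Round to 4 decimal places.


Find moles of each reactant; the smaller value is the limiting reagent in a 1:1:1 reaction, so moles_C equals moles of the limiter.
n_A = mass_A / M_A = 18.61 / 77.72 = 0.239449 mol
n_B = mass_B / M_B = 12.66 / 84.07 = 0.150589 mol
Limiting reagent: B (smaller), n_limiting = 0.150589 mol
mass_C = n_limiting * M_C = 0.150589 * 161.79
mass_C = 24.36379431 g, rounded to 4 dp:

24.3638 g


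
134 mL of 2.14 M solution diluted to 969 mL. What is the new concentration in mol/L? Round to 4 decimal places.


Dilution: M1*V1 = M2*V2, solve for M2.
M2 = M1*V1 / V2
M2 = 2.14 * 134 / 969
M2 = 286.76 / 969
M2 = 0.29593395 mol/L, rounded to 4 dp:

0.2959 mol/L


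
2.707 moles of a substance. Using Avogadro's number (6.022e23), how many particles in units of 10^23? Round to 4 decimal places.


N = n * NA, then divide by 1e23 for the requested units.
N / 1e23 = n * 6.022
N / 1e23 = 2.707 * 6.022
N / 1e23 = 16.301554, rounded to 4 dp:

16.3016


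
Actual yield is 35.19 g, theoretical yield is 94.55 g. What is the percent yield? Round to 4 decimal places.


% yield = 100 * actual / theoretical
% yield = 100 * 35.19 / 94.55
% yield = 37.21840296 %, rounded to 4 dp:

37.2184 %


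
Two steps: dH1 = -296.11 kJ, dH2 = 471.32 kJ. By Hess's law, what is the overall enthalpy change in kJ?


Hess's law: enthalpy is a state function, so add the step enthalpies.
dH_total = dH1 + dH2 = -296.11 + (471.32)
dH_total = 175.21 kJ:

175.21 kJ


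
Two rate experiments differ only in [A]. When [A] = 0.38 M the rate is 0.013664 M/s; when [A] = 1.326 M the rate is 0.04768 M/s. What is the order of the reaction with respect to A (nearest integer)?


Rate is proportional to [A]^n, so rate2/rate1 = ([A]2/[A]1)^n. Take logs to solve for n.
rate2/rate1 = 0.04768 / 0.013664 = 3.4895
[A]2/[A]1 = 1.326 / 0.38 = 3.4895
n = ln(3.4895) / ln(3.4895) = 1.0
Nearest integer order:

1


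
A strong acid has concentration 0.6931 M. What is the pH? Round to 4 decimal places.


A strong acid dissociates completely, so [H+] equals the given concentration.
pH = -log10([H+]) = -log10(0.6931)
pH = 0.1592041, rounded to 4 dp:

0.1592


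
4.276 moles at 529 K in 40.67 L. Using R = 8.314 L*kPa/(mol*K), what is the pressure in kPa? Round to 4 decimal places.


PV = nRT, solve for P = nRT / V.
nRT = 4.276 * 8.314 * 529 = 18806.3013
P = 18806.3013 / 40.67
P = 462.41212933 kPa, rounded to 4 dp:

462.4121 kPa


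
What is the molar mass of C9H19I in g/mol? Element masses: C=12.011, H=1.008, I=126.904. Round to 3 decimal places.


M = sum(count * atomic_mass) over atoms.
M = 9*12.011 + 19*1.008 + 1*126.904
M = 108.099 + 19.152 + 126.904
M = 254.155 g/mol, rounded to 3 dp:

254.155 g/mol


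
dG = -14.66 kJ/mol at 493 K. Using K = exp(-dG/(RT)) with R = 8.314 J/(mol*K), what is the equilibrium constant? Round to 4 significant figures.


dG is in kJ/mol; multiply by 1000 to match R in J/(mol*K).
RT = 8.314 * 493 = 4098.802 J/mol
exponent = -dG*1000 / (RT) = -(-14.66*1000) / 4098.802 = 3.57665484
K = exp(3.57665484)
K = 35.753739, rounded to 4 significant figures:

35.75


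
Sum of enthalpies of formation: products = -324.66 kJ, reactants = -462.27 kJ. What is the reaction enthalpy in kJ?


dH_rxn = sum(dH_f products) - sum(dH_f reactants)
dH_rxn = -324.66 - (-462.27)
dH_rxn = 137.61 kJ:

137.61 kJ


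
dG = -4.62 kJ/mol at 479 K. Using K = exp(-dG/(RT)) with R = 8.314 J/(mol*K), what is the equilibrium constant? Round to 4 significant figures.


dG is in kJ/mol; multiply by 1000 to match R in J/(mol*K).
RT = 8.314 * 479 = 3982.406 J/mol
exponent = -dG*1000 / (RT) = -(-4.62*1000) / 3982.406 = 1.16010271
K = exp(1.16010271)
K = 3.1902609, rounded to 4 significant figures:

3.190


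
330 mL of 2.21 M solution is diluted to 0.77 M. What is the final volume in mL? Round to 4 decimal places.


Dilution: M1*V1 = M2*V2, solve for V2.
V2 = M1*V1 / M2
V2 = 2.21 * 330 / 0.77
V2 = 729.3 / 0.77
V2 = 947.14285714 mL, rounded to 4 dp:

947.1429 mL


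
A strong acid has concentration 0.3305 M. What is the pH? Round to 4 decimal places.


A strong acid dissociates completely, so [H+] equals the given concentration.
pH = -log10([H+]) = -log10(0.3305)
pH = 0.48082854, rounded to 4 dp:

0.4808


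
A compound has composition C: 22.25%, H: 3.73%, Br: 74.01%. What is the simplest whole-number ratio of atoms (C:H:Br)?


Assume 100 g of compound, divide each mass% by atomic mass to get moles, then normalize by the smallest to get a raw atom ratio.
Moles per 100 g: C: 22.25/12.011 = 1.8525, H: 3.73/1.008 = 3.7004, Br: 74.01/79.904 = 0.9262
Raw ratio (divide by min = 0.9262): C: 2.0, H: 3.995, Br: 1.0
Multiply by 1 to clear fractions: C: 2.0 ~= 2, H: 3.995 ~= 4, Br: 1.0 ~= 1
Reduce by GCD to get the simplest whole-number ratio:

2:4:1


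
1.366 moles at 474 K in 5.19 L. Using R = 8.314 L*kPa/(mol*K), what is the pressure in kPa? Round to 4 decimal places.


PV = nRT, solve for P = nRT / V.
nRT = 1.366 * 8.314 * 474 = 5383.182
P = 5383.182 / 5.19
P = 1037.22196532 kPa, rounded to 4 dp:

1037.2220 kPa


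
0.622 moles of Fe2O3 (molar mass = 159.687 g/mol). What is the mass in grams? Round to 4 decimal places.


mass = n * M
mass = 0.622 * 159.687
mass = 99.325314 g, rounded to 4 dp:

99.3253 g


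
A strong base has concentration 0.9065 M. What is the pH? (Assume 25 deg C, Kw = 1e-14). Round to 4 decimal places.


A strong base dissociates completely, so [OH-] equals the given concentration.
pOH = -log10([OH-]) = -log10(0.9065) = 0.042632
pH = 14 - pOH = 14 - 0.042632
pH = 13.957368, rounded to 4 dp:

13.9574


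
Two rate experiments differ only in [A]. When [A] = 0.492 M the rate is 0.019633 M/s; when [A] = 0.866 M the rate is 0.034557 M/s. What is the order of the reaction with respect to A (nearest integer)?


Rate is proportional to [A]^n, so rate2/rate1 = ([A]2/[A]1)^n. Take logs to solve for n.
rate2/rate1 = 0.034557 / 0.019633 = 1.7601
[A]2/[A]1 = 0.866 / 0.492 = 1.7602
n = ln(1.7601) / ln(1.7602) = 1.0
Nearest integer order:

1


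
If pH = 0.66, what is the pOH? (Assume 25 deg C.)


At 25 deg C, pH + pOH = 14.
pOH = 14 - pH = 14 - 0.66
pOH = 13.34:

13.34
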